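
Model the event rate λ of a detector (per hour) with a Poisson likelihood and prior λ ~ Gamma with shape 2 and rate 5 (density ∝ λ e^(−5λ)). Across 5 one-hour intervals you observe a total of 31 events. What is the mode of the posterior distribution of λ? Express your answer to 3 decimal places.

Σxᵢ = 31, n = 5.
Posterior ∝ λe^(−5λ) · λ^31e^(−5λ) = λ^32e^(−10λ), i.e. Gamma(shape=33, rate=10).
The mode of a Gamma(a, b) with a ≥ 1 (shape–rate) is (a−1)/b = 32/10 ≈ 3.200.

λ̂_MAP = 3.200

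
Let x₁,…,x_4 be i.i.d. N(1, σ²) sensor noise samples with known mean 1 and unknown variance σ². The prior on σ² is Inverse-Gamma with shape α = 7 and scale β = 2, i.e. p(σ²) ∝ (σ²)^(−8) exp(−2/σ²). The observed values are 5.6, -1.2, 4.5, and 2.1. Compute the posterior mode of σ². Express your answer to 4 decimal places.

Sum of squared deviations about the known mean: SS = (5.6−1)² + (-1.2−1)² + (4.5−1)² + (2.1−1)² = 39.46.
The Normal likelihood contributes (σ²)^(−n/2) exp(−SS/(2σ²)), so the posterior is Inverse-Gamma(α + n/2, β + SS/2) = Inverse-Gamma(9, 21.73).
The mode of Inverse-Gamma(a, b) is b/(a+1) = 21.73/10 ≈ 2.1730.

σ̂²_MAP = 2.1730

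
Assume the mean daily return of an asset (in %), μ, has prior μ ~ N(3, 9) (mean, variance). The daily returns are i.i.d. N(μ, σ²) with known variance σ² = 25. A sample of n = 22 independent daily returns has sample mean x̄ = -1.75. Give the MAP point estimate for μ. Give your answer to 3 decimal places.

μ̂_MAP = -1.217

n = 22, x̄ = -1.75.
For a Normal prior and Normal likelihood with known variance, the posterior is Normal; its mode equals its mean, the precision-weighted average.
Prior precision 1/σ₀² = 1/9; data precision n/σ² = 22/25 = 0.88.
μ̂ = ((1/9)·3 + 0.88·(-1.75)) / (1/9 + 0.88) = (-181/150)/(223/225) = -543/446 ≈ -1.217.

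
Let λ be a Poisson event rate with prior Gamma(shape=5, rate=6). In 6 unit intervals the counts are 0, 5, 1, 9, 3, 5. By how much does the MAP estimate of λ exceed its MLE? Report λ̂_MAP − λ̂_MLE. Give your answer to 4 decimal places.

MAP − MLE = -1.5833

Σxᵢ = 23. Posterior is Gamma(28, 12); MAP = (28−1)/12 = 27/12 ≈ 2.25000.
MLE = x̄ = 23/6 ≈ 3.83333.
Difference = 27/12 − 23/6 = -19/12 ≈ -1.5833.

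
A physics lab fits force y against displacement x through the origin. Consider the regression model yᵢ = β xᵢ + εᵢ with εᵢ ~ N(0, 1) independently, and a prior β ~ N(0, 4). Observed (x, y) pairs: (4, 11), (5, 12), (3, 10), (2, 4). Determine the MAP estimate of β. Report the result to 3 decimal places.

log p(β | y) = −Σ(yᵢ − βxᵢ)²/(2·1) − β²/(2·4) + const.
Setting the derivative to zero: Σxᵢ(yᵢ − βxᵢ)/1 − β/4 = 0, so β = Σxᵢyᵢ / (Σxᵢ² + σ²/τ²).
Σxᵢyᵢ = 4·11 + 5·12 + 3·10 + 2·4 = 142; Σxᵢ² = 54; σ²/τ² = 0.25.
β̂_MAP = 142 / (54 + 0.25) = 142/54.25 ≈ 2.618.

β̂_MAP = 2.618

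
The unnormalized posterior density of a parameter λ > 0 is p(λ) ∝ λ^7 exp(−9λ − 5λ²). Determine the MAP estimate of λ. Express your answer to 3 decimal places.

λ̂_MAP = 0.500

ℓ'(λ) = 7/λ − 9 − 10λ. Setting this to zero and multiplying by λ: 10λ² + 9λ − 7 = 0.
λ = (−9 + √(9² + 4·10·7)) / (2·10) = (−9 + √361) / 20 = (−9 + 19)/20 = 1/2.
ℓ''(λ) = −7/λ² − 10 < 0, confirming a maximum.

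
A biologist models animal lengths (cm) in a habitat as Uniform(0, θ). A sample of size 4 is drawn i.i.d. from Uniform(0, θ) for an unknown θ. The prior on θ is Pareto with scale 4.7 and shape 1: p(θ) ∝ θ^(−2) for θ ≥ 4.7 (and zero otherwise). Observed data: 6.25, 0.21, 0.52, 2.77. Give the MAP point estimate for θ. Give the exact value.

The Uniform(0, θ) likelihood is θ^(−n) for θ ≥ max(xᵢ), zero otherwise. Here max(xᵢ) = 6.25.
Posterior ∝ θ^(−2) · θ^(−4) = θ^(−6) on θ ≥ max(4.7, 6.25) = 6.25.
This density is strictly decreasing in θ, so the posterior mode lies at the lower boundary of the support.

θ̂_MAP = 6.25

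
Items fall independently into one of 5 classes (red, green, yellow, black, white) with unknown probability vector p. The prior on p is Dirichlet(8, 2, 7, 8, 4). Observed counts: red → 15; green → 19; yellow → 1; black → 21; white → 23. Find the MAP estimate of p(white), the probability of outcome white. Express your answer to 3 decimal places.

MAP estimate of p(white) = 0.252

The posterior is Dirichlet(αᵢ + nᵢ) = Dirichlet(23, 21, 8, 29, 27).
For a Dirichlet(a₁,…,a_K) with all aᵢ > 1, the mode has j-th component (aⱼ − 1)/(Σaᵢ − K).
Here Σaᵢ = 108 and K = 5, so p(white) = (27 − 1)/(108 − 5) = 26/103 ≈ 0.252.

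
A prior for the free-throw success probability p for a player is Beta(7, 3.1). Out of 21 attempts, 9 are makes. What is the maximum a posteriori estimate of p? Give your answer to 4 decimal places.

p̂_MAP = 0.5155

Prior: Beta(7, 3.1).
Data: 9 successes in 21 trials. The binomial likelihood contributes p^9(1−p)^12, so the posterior is Beta(7+9, 3.1+12) = Beta(16, 15.1).
For Beta(a, b) with a, b > 1 the mode is (a−1)/(a+b−2) = 15/29.1 ≈ 0.5155.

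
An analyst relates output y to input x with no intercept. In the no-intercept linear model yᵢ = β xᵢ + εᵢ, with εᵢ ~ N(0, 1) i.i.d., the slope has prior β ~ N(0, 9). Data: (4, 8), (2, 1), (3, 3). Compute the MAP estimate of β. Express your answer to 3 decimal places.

log p(β | y) = −Σ(yᵢ − βxᵢ)²/(2·1) − β²/(2·9) + const.
Setting the derivative to zero: Σxᵢ(yᵢ − βxᵢ)/1 − β/9 = 0, so β = Σxᵢyᵢ / (Σxᵢ² + σ²/τ²).
Σxᵢyᵢ = 4·8 + 2·1 + 3·3 = 43; Σxᵢ² = 29; σ²/τ² = 1/9.
β̂_MAP = 43 / (29 + 1/9) = 43/(262/9) = 387/262 ≈ 1.477.

β̂_MAP = 1.477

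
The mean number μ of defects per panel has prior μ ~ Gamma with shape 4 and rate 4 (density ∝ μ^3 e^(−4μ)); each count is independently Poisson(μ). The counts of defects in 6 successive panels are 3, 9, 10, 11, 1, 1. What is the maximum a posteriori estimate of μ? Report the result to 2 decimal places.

Σxᵢ = 3+9+10+11+1+1 = 35, with n = 6.
Posterior ∝ μ^3e^(−4μ) · μ^35e^(−6μ) = μ^38e^(−10μ), i.e. Gamma(shape=39, rate=10).
The mode of a Gamma(a, b) with a ≥ 1 (shape–rate) is (a−1)/b = 38/10 ≈ 3.80.

μ̂_MAP = 3.80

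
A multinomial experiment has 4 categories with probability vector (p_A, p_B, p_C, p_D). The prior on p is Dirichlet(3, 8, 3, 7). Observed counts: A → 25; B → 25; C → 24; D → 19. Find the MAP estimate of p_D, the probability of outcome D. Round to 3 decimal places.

The posterior is Dirichlet(αᵢ + nᵢ) = Dirichlet(28, 33, 27, 26).
For a Dirichlet(a₁,…,a_K) with all aᵢ > 1, the mode has j-th component (aⱼ − 1)/(Σaᵢ − K).
Here Σaᵢ = 114 and K = 4, so p_D = (26 − 1)/(114 − 4) = 25/110 ≈ 0.227.

MAP estimate of p_D = 0.227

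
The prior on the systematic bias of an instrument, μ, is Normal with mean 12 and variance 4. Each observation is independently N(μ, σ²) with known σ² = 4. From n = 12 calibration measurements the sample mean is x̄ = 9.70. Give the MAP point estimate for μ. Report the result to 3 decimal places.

n = 12, x̄ = 9.70.
For a Normal prior and Normal likelihood with known variance, the posterior is Normal; its mode equals its mean, the precision-weighted average.
Prior precision 1/σ₀² = 1/4 = 0.25; data precision n/σ² = 12/4 = 3.
μ̂ = (0.25·12 + 3·9.7) / (0.25 + 3) = 32.1/3.25 = 642/65 ≈ 9.877.

μ̂_MAP = 9.877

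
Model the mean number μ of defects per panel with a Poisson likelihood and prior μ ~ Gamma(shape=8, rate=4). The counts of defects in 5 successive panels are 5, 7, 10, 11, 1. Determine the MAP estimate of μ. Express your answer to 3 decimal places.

μ̂_MAP = 4.556

Σxᵢ = 5+7+10+11+1 = 34, with n = 5.
Posterior ∝ μ^7e^(−4μ) · μ^34e^(−5μ) = μ^41e^(−9μ), i.e. Gamma(shape=42, rate=9).
The mode of a Gamma(a, b) with a ≥ 1 (shape–rate) is (a−1)/b = 41/9 ≈ 4.556.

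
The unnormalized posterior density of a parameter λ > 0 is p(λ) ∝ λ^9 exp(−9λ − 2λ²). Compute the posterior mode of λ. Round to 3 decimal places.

λ̂_MAP = 0.750

ℓ'(λ) = 9/λ − 9 − 4λ. Setting this to zero and multiplying by λ: 4λ² + 9λ − 9 = 0.
λ = (−9 + √(9² + 4·4·9)) / (2·4) = (−9 + √225) / 8 = (−9 + 15)/8 = 3/4.
ℓ''(λ) = −9/λ² − 4 < 0, confirming a maximum.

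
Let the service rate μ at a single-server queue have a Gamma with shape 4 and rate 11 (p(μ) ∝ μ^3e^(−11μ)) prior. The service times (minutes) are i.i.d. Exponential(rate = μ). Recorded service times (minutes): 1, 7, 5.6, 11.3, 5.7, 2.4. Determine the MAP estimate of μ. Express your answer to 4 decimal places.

μ̂_MAP = 0.2045

The Exponential(rate=μ) likelihood is ∝ μ^n e^(−μΣtᵢ). Here n = 6 and Σtᵢ = 1 + 7 + 5.6 + 11.3 + 5.7 + 2.4 = 33.
Posterior ∝ μ^3e^(−11μ) · μ^6e^(−33μ) = μ^9e^(−44μ), i.e. Gamma(10, 44).
Mode = (a−1)/b = 9/44 ≈ 0.2045.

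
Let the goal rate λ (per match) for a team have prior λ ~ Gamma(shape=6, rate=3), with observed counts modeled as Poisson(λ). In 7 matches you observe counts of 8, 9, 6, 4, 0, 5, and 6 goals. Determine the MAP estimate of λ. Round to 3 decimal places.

λ̂_MAP = 4.300

Σxᵢ = 8+9+6+4+0+5+6 = 38, with n = 7.
Posterior ∝ λ^5e^(−3λ) · λ^38e^(−7λ) = λ^43e^(−10λ), i.e. Gamma(shape=44, rate=10).
The mode of a Gamma(a, b) with a ≥ 1 (shape–rate) is (a−1)/b = 43/10 ≈ 4.300.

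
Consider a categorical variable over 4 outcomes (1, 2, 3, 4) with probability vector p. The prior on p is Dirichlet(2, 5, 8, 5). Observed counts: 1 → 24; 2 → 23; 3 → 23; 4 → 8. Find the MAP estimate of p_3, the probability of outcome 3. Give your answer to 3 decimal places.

MAP estimate: 0.319

The posterior is Dirichlet(αᵢ + nᵢ) = Dirichlet(26, 28, 31, 13).
For a Dirichlet(a₁,…,a_K) with all aᵢ > 1, the mode has j-th component (aⱼ − 1)/(Σaᵢ − K).
Here Σaᵢ = 98 and K = 4, so p_3 = (31 − 1)/(98 − 4) = 30/94 ≈ 0.319.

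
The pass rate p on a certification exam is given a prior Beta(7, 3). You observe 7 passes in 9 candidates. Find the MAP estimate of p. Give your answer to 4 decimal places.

p̂_MAP = 0.7647

Prior: Beta(7, 3).
Data: 7 successes in 9 trials. The binomial likelihood contributes p^7(1−p)^2, so the posterior is Beta(7+7, 3+2) = Beta(14, 5).
For Beta(a, b) with a, b > 1 the mode is (a−1)/(a+b−2) = 13/17 ≈ 0.7647.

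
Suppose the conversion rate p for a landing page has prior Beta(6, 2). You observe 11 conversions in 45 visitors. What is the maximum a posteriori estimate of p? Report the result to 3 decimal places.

p̂_MAP = 0.314

Prior: Beta(6, 2).
Data: 11 successes in 45 trials. The binomial likelihood contributes p^11(1−p)^34, so the posterior is Beta(6+11, 2+34) = Beta(17, 36).
For Beta(a, b) with a, b > 1 the mode is (a−1)/(a+b−2) = 16/51 ≈ 0.314.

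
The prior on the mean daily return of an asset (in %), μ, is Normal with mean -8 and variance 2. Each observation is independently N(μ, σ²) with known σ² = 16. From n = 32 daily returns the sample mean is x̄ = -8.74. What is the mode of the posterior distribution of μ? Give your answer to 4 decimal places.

μ̂_MAP = -8.5920

n = 32, x̄ = -8.74.
For a Normal prior and Normal likelihood with known variance, the posterior is Normal; its mode equals its mean, the precision-weighted average.
Prior precision 1/σ₀² = 1/2 = 0.5; data precision n/σ² = 32/16 = 2.
μ̂ = (0.5·(-8) + 2·(-8.74)) / (0.5 + 2) = (-21.48)/2.5 = -8.5920.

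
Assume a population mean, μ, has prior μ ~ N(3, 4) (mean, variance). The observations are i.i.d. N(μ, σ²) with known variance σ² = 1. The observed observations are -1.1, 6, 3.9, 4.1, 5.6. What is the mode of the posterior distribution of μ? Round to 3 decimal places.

μ̂_MAP = 3.667

n = 5; x̄ = ((-1.1) + 6 + 3.9 + 4.1 + 5.6)/5 = 18.5/5 = 3.7.
For a Normal prior and Normal likelihood with known variance, the posterior is Normal; its mode equals its mean, the precision-weighted average.
Prior precision 1/σ₀² = 1/4 = 0.25; data precision n/σ² = 5/1 = 5.
μ̂ = (0.25·3 + 5·3.7) / (0.25 + 5) = 19.25/5.25 = 11/3 ≈ 3.667.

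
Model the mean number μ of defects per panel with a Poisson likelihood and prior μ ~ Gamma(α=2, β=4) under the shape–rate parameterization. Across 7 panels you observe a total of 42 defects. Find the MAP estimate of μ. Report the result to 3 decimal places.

Σxᵢ = 42, n = 7.
Posterior ∝ μe^(−4μ) · μ^42e^(−7μ) = μ^43e^(−11μ), i.e. Gamma(shape=44, rate=11).
The mode of a Gamma(a, b) with a ≥ 1 (shape–rate) is (a−1)/b = 43/11 ≈ 3.909.

μ̂_MAP = 3.909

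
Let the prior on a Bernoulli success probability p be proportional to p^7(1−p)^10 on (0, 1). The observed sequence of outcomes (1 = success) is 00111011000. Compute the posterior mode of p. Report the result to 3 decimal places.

p̂_MAP = 0.429

The prior density ∝ p^7(1−p)^10 is the kernel of Beta(8, 11).
Data: 5 successes in 11 trials (from the sequence). The binomial likelihood contributes p^5(1−p)^6, so the posterior is Beta(8+5, 11+6) = Beta(13, 17).
For Beta(a, b) with a, b > 1 the mode is (a−1)/(a+b−2) = 12/28 ≈ 0.429.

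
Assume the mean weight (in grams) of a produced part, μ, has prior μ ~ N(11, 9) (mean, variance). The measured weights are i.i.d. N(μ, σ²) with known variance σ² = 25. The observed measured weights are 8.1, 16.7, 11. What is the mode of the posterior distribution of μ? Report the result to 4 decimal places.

μ̂_MAP = 11.4846

n = 3; x̄ = (8.1 + 16.7 + 11)/3 = 35.8/3 = 179/15 ≈ 11.9333.
For a Normal prior and Normal likelihood with known variance, the posterior is Normal; its mode equals its mean, the precision-weighted average.
Prior precision 1/σ₀² = 1/9; data precision n/σ² = 3/25 = 0.12.
μ̂ = ((1/9)·11 + 0.12·(179/15)) / (1/9 + 0.12) = (2986/1125)/(52/225) = 1493/130 ≈ 11.4846.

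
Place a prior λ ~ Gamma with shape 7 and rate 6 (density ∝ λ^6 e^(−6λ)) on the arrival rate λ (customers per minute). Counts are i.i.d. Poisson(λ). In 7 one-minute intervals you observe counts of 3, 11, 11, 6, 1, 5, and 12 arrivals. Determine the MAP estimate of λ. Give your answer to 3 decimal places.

Σxᵢ = 3+11+11+6+1+5+12 = 49, with n = 7.
Posterior ∝ λ^6e^(−6λ) · λ^49e^(−7λ) = λ^55e^(−13λ), i.e. Gamma(shape=56, rate=13).
The mode of a Gamma(a, b) with a ≥ 1 (shape–rate) is (a−1)/b = 55/13 ≈ 4.231.

λ̂_MAP = 4.231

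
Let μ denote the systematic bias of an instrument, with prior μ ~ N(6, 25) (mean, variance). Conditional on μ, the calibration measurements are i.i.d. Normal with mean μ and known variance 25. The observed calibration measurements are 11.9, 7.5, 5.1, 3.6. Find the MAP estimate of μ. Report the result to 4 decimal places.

μ̂_MAP = 6.8200

n = 4; x̄ = (11.9 + 7.5 + 5.1 + 3.6)/4 = 28.1/4 = 7.025.
For a Normal prior and Normal likelihood with known variance, the posterior is Normal; its mode equals its mean, the precision-weighted average.
Prior precision 1/σ₀² = 1/25 = 0.04; data precision n/σ² = 4/25 = 0.16.
μ̂ = (0.04·6 + 0.16·7.025) / (0.04 + 0.16) = 1.364/0.2 = 6.8200.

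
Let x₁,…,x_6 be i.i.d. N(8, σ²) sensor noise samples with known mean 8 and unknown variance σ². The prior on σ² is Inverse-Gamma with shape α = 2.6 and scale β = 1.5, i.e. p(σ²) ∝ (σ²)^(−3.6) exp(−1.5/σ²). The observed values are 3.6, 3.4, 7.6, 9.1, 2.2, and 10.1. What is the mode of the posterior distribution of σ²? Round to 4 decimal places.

Sum of squared deviations about the known mean: SS = (3.6−8)² + (3.4−8)² + (7.6−8)² + (9.1−8)² + (2.2−8)² + (10.1−8)² = 79.94.
The Normal likelihood contributes (σ²)^(−n/2) exp(−SS/(2σ²)), so the posterior is Inverse-Gamma(α + n/2, β + SS/2) = Inverse-Gamma(5.6, 41.47).
The mode of Inverse-Gamma(a, b) is b/(a+1) = 41.47/6.6 ≈ 6.2833.

σ̂²_MAP = 6.2833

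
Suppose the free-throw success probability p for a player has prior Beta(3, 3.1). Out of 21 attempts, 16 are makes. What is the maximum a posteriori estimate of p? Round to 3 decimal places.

p̂_MAP = 0.717

Prior: Beta(3, 3.1).
Data: 16 successes in 21 trials. The binomial likelihood contributes p^16(1−p)^5, so the posterior is Beta(3+16, 3.1+5) = Beta(19, 8.1).
For Beta(a, b) with a, b > 1 the mode is (a−1)/(a+b−2) = 18/25.1 ≈ 0.717.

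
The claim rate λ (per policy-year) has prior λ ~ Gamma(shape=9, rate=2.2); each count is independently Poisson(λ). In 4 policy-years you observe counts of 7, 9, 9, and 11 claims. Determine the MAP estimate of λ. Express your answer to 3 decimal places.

λ̂_MAP = 7.097

Σxᵢ = 7+9+9+11 = 36, with n = 4.
Posterior ∝ λ^8e^(−2.2λ) · λ^36e^(−4λ) = λ^44e^(−6.2λ), i.e. Gamma(shape=45, rate=6.2).
The mode of a Gamma(a, b) with a ≥ 1 (shape–rate) is (a−1)/b = 44/6.2 ≈ 7.097.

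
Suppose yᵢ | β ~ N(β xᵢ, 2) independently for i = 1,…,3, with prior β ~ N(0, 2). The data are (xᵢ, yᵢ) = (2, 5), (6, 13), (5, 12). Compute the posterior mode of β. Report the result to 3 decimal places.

log p(β | y) = −Σ(yᵢ − βxᵢ)²/(2·2) − β²/(2·2) + const.
Setting the derivative to zero: Σxᵢ(yᵢ − βxᵢ)/2 − β/2 = 0, so β = Σxᵢyᵢ / (Σxᵢ² + σ²/τ²).
Σxᵢyᵢ = 2·5 + 6·13 + 5·12 = 148; Σxᵢ² = 65; σ²/τ² = 1.
β̂_MAP = 148 / (65 + 1) = 148/66 ≈ 2.242.

β̂_MAP = 2.242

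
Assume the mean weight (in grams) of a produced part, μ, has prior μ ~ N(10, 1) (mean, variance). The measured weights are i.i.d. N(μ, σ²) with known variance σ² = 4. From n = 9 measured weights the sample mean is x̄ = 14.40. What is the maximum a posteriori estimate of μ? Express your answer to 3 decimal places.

μ̂_MAP = 13.046

n = 9, x̄ = 14.40.
For a Normal prior and Normal likelihood with known variance, the posterior is Normal; its mode equals its mean, the precision-weighted average.
Prior precision 1/σ₀² = 1/1 = 1; data precision n/σ² = 9/4 = 2.25.
μ̂ = (1·10 + 2.25·14.4) / (1 + 2.25) = 42.4/3.25 = 848/65 ≈ 13.046.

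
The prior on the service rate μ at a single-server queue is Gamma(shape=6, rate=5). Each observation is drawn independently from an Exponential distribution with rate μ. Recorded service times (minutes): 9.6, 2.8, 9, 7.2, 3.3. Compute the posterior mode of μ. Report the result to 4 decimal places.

The Exponential(rate=μ) likelihood is ∝ μ^n e^(−μΣtᵢ). Here n = 5 and Σtᵢ = 9.6 + 2.8 + 9 + 7.2 + 3.3 = 31.9.
Posterior ∝ μ^5e^(−5μ) · μ^5e^(−31.9μ) = μ^10e^(−36.9μ), i.e. Gamma(11, 36.9).
Mode = (a−1)/b = 10/36.9 ≈ 0.2710.

μ̂_MAP = 0.2710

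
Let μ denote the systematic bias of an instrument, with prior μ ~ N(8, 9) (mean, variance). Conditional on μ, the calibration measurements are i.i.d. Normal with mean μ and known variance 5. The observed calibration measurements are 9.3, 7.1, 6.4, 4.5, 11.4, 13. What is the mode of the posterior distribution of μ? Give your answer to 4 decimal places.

μ̂_MAP = 8.5644

n = 6; x̄ = (9.3 + 7.1 + 6.4 + 4.5 + 11.4 + 13)/6 = 51.7/6 = 517/60 ≈ 8.6167.
For a Normal prior and Normal likelihood with known variance, the posterior is Normal; its mode equals its mean, the precision-weighted average.
Prior precision 1/σ₀² = 1/9; data precision n/σ² = 6/5 = 1.2.
μ̂ = ((1/9)·8 + 1.2·(517/60)) / (1/9 + 1.2) = (5053/450)/(59/45) = 5053/590 ≈ 8.5644.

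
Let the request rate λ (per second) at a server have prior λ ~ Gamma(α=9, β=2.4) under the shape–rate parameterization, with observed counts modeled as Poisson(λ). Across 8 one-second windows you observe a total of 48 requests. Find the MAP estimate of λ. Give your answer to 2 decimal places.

λ̂_MAP = 5.38

Σxᵢ = 48, n = 8.
Posterior ∝ λ^8e^(−2.4λ) · λ^48e^(−8λ) = λ^56e^(−10.4λ), i.e. Gamma(shape=57, rate=10.4).
The mode of a Gamma(a, b) with a ≥ 1 (shape–rate) is (a−1)/b = 56/10.4 ≈ 5.38.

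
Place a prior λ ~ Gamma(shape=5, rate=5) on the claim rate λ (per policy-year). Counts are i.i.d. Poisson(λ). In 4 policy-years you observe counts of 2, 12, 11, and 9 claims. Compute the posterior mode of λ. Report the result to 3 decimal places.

Σxᵢ = 2+12+11+9 = 34, with n = 4.
Posterior ∝ λ^4e^(−5λ) · λ^34e^(−4λ) = λ^38e^(−9λ), i.e. Gamma(shape=39, rate=9).
The mode of a Gamma(a, b) with a ≥ 1 (shape–rate) is (a−1)/b = 38/9 ≈ 4.222.

λ̂_MAP = 4.222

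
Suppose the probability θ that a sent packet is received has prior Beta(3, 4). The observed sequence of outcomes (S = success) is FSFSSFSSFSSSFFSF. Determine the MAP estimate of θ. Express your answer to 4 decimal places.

Prior: Beta(3, 4).
Data: 9 successes in 16 trials (from the sequence). The binomial likelihood contributes θ^9(1−θ)^7, so the posterior is Beta(3+9, 4+7) = Beta(12, 11).
For Beta(a, b) with a, b > 1 the mode is (a−1)/(a+b−2) = 11/21 ≈ 0.5238.

θ̂_MAP = 0.5238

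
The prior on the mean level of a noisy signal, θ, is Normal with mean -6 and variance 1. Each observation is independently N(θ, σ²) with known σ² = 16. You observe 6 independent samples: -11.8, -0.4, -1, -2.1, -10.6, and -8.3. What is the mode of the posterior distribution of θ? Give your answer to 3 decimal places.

θ̂_MAP = -5.918

n = 6; x̄ = ((-11.8) + (-0.4) + (-1) + (-2.1) + (-10.6) + (-8.3))/6 = -34.2/6 = -5.7.
For a Normal prior and Normal likelihood with known variance, the posterior is Normal; its mode equals its mean, the precision-weighted average.
Prior precision 1/σ₀² = 1/1 = 1; data precision n/σ² = 6/16 = 0.375.
θ̂ = (1·(-6) + 0.375·(-5.7)) / (1 + 0.375) = (-8.1375)/1.375 = -651/110 ≈ -5.918.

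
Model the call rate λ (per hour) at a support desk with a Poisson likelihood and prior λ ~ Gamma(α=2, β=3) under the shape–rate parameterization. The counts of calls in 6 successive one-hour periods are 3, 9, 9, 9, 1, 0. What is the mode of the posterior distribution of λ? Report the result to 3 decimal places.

λ̂_MAP = 3.556

Σxᵢ = 3+9+9+9+1+0 = 31, with n = 6.
Posterior ∝ λe^(−3λ) · λ^31e^(−6λ) = λ^32e^(−9λ), i.e. Gamma(shape=33, rate=9).
The mode of a Gamma(a, b) with a ≥ 1 (shape–rate) is (a−1)/b = 32/9 ≈ 3.556.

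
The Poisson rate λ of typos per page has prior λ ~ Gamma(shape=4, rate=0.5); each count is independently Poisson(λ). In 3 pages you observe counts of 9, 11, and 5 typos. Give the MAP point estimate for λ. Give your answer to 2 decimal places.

λ̂_MAP = 8.00

Σxᵢ = 9+11+5 = 25, with n = 3.
Posterior ∝ λ^3e^(−0.5λ) · λ^25e^(−3λ) = λ^28e^(−3.5λ), i.e. Gamma(shape=29, rate=3.5).
The mode of a Gamma(a, b) with a ≥ 1 (shape–rate) is (a−1)/b = 28/3.5 ≈ 8.00.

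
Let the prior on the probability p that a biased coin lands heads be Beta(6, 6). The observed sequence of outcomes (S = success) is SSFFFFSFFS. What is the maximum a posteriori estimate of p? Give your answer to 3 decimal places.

Prior: Beta(6, 6).
Data: 4 successes in 10 trials (from the sequence). The binomial likelihood contributes p^4(1−p)^6, so the posterior is Beta(6+4, 6+6) = Beta(10, 12).
For Beta(a, b) with a, b > 1 the mode is (a−1)/(a+b−2) = 9/20 ≈ 0.450.

p̂_MAP = 0.450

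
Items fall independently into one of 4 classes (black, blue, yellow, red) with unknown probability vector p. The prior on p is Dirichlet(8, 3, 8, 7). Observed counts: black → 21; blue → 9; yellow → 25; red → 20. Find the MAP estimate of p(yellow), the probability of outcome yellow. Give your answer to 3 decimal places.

MAP estimate of p(yellow) = 0.330

The posterior is Dirichlet(αᵢ + nᵢ) = Dirichlet(29, 12, 33, 27).
For a Dirichlet(a₁,…,a_K) with all aᵢ > 1, the mode has j-th component (aⱼ − 1)/(Σaᵢ − K).
Here Σaᵢ = 101 and K = 4, so p(yellow) = (33 − 1)/(101 − 4) = 32/97 ≈ 0.330.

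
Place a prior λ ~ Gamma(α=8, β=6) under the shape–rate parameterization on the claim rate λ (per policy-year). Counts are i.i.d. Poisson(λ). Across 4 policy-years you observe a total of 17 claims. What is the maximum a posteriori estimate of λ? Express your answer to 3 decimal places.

Σxᵢ = 17, n = 4.
Posterior ∝ λ^7e^(−6λ) · λ^17e^(−4λ) = λ^24e^(−10λ), i.e. Gamma(shape=25, rate=10).
The mode of a Gamma(a, b) with a ≥ 1 (shape–rate) is (a−1)/b = 24/10 ≈ 2.400.

λ̂_MAP = 2.400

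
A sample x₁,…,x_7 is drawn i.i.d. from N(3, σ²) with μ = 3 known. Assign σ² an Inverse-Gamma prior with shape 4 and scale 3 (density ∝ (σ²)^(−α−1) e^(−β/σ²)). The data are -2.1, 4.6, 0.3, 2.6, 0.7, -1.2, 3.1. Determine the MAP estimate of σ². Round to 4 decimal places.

σ̂²_MAP = 3.8212

Sum of squared deviations about the known mean: SS = (-2.1−3)² + (4.6−3)² + (0.3−3)² + (2.6−3)² + (0.7−3)² + (-1.2−3)² + (3.1−3)² = 58.96.
The Normal likelihood contributes (σ²)^(−n/2) exp(−SS/(2σ²)), so the posterior is Inverse-Gamma(α + n/2, β + SS/2) = Inverse-Gamma(7.5, 32.48).
The mode of Inverse-Gamma(a, b) is b/(a+1) = 32.48/8.5 ≈ 3.8212.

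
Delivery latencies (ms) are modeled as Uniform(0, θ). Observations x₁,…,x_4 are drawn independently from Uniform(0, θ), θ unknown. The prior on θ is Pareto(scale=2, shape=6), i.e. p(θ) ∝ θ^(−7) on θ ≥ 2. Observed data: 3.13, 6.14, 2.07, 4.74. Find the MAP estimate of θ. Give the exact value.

θ̂_MAP = 6.14

The Uniform(0, θ) likelihood is θ^(−n) for θ ≥ max(xᵢ), zero otherwise. Here max(xᵢ) = 6.14.
Posterior ∝ θ^(−7) · θ^(−4) = θ^(−11) on θ ≥ max(2, 6.14) = 6.14.
This density is strictly decreasing in θ, so the posterior mode lies at the lower boundary of the support.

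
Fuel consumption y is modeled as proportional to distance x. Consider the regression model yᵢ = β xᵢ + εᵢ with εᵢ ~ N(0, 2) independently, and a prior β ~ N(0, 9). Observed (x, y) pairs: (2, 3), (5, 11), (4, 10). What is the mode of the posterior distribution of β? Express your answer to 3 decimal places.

β̂_MAP = 2.233

log p(β | y) = −Σ(yᵢ − βxᵢ)²/(2·2) − β²/(2·9) + const.
Setting the derivative to zero: Σxᵢ(yᵢ − βxᵢ)/2 − β/9 = 0, so β = Σxᵢyᵢ / (Σxᵢ² + σ²/τ²).
Σxᵢyᵢ = 2·3 + 5·11 + 4·10 = 101; Σxᵢ² = 45; σ²/τ² = 2/9.
β̂_MAP = 101 / (45 + 2/9) = 101/(407/9) = 909/407 ≈ 2.233.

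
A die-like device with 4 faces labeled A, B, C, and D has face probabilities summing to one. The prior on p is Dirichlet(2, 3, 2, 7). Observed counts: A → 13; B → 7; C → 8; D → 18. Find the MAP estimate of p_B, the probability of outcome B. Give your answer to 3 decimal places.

The posterior is Dirichlet(αᵢ + nᵢ) = Dirichlet(15, 10, 10, 25).
For a Dirichlet(a₁,…,a_K) with all aᵢ > 1, the mode has j-th component (aⱼ − 1)/(Σaᵢ − K).
Here Σaᵢ = 60 and K = 4, so p_B = (10 − 1)/(60 − 4) = 9/56 ≈ 0.161.

MAP estimate of p_B = 0.161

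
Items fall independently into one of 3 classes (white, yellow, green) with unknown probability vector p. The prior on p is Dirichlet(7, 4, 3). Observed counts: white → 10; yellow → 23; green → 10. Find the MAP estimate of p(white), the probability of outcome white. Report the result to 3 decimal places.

The posterior is Dirichlet(αᵢ + nᵢ) = Dirichlet(17, 27, 13).
For a Dirichlet(a₁,…,a_K) with all aᵢ > 1, the mode has j-th component (aⱼ − 1)/(Σaᵢ − K).
Here Σaᵢ = 57 and K = 3, so p(white) = (17 − 1)/(57 − 3) = 16/54 ≈ 0.296.

MAP estimate of p(white) = 0.296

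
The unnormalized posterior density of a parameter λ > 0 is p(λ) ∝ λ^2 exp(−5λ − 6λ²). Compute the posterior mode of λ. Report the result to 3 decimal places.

ℓ'(λ) = 2/λ − 5 − 12λ. Setting this to zero and multiplying by λ: 12λ² + 5λ − 2 = 0.
λ = (−5 + √(5² + 4·12·2)) / (2·12) = (−5 + √121) / 24 = (−5 + 11)/24 = 1/4.
ℓ''(λ) = −2/λ² − 12 < 0, confirming a maximum.

λ̂_MAP = 0.250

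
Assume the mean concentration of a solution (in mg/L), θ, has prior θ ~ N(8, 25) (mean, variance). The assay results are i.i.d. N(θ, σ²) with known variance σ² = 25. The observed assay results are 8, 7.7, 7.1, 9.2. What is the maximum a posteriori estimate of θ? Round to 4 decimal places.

n = 4; x̄ = (8 + 7.7 + 7.1 + 9.2)/4 = 32/4 = 8.
For a Normal prior and Normal likelihood with known variance, the posterior is Normal; its mode equals its mean, the precision-weighted average.
Prior precision 1/σ₀² = 1/25 = 0.04; data precision n/σ² = 4/25 = 0.16.
θ̂ = (0.04·8 + 0.16·8) / (0.04 + 0.16) = 1.6/0.2 = 8.0000.

θ̂_MAP = 8.0000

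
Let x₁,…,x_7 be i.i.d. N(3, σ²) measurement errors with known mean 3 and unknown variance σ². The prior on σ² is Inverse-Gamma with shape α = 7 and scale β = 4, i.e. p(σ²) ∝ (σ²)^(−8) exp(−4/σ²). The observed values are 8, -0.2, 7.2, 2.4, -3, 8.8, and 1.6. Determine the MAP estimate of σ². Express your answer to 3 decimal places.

σ̂²_MAP = 5.776

Sum of squared deviations about the known mean: SS = (8−3)² + (-0.2−3)² + (7.2−3)² + (2.4−3)² + (-3−3)² + (8.8−3)² + (1.6−3)² = 124.84.
The Normal likelihood contributes (σ²)^(−n/2) exp(−SS/(2σ²)), so the posterior is Inverse-Gamma(α + n/2, β + SS/2) = Inverse-Gamma(10.5, 66.42).
The mode of Inverse-Gamma(a, b) is b/(a+1) = 66.42/11.5 ≈ 5.776.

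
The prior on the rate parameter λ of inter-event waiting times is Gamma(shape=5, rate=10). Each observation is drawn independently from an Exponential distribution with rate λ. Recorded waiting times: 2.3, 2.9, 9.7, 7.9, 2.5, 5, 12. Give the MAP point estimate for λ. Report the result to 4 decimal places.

The Exponential(rate=λ) likelihood is ∝ λ^n e^(−λΣtᵢ). Here n = 7 and Σtᵢ = 2.3 + 2.9 + 9.7 + 7.9 + 2.5 + 5 + 12 = 42.3.
Posterior ∝ λ^4e^(−10λ) · λ^7e^(−42.3λ) = λ^11e^(−52.3λ), i.e. Gamma(12, 52.3).
Mode = (a−1)/b = 11/52.3 ≈ 0.2103.

λ̂_MAP = 0.2103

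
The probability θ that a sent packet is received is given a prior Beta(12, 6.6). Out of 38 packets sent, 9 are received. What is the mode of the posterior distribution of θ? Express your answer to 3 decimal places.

θ̂_MAP = 0.366

Prior: Beta(12, 6.6).
Data: 9 successes in 38 trials. The binomial likelihood contributes θ^9(1−θ)^29, so the posterior is Beta(12+9, 6.6+29) = Beta(21, 35.6).
For Beta(a, b) with a, b > 1 the mode is (a−1)/(a+b−2) = 20/54.6 ≈ 0.366.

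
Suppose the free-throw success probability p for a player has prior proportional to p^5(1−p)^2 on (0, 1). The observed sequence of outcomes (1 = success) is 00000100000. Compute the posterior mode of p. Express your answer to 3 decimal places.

p̂_MAP = 0.333

The prior density ∝ p^5(1−p)^2 is the kernel of Beta(6, 3).
Data: 1 success in 11 trials (from the sequence). The binomial likelihood contributes p(1−p)^10, so the posterior is Beta(6+1, 3+10) = Beta(7, 13).
For Beta(a, b) with a, b > 1 the mode is (a−1)/(a+b−2) = 6/18 ≈ 0.333.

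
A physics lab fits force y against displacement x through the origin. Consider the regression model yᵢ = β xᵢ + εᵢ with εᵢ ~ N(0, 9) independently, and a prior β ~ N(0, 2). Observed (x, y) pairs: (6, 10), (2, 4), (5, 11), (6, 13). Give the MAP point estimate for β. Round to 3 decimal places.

β̂_MAP = 1.905

log p(β | y) = −Σ(yᵢ − βxᵢ)²/(2·9) − β²/(2·2) + const.
Setting the derivative to zero: Σxᵢ(yᵢ − βxᵢ)/9 − β/2 = 0, so β = Σxᵢyᵢ / (Σxᵢ² + σ²/τ²).
Σxᵢyᵢ = 6·10 + 2·4 + 5·11 + 6·13 = 201; Σxᵢ² = 101; σ²/τ² = 4.5.
β̂_MAP = 201 / (101 + 4.5) = 201/105.5 ≈ 1.905.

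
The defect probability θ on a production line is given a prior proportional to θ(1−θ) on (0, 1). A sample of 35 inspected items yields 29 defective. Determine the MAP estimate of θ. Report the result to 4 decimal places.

The prior density ∝ θ(1−θ)^1 is the kernel of Beta(2, 2).
Data: 29 successes in 35 trials. The binomial likelihood contributes θ^29(1−θ)^6, so the posterior is Beta(2+29, 2+6) = Beta(31, 8).
For Beta(a, b) with a, b > 1 the mode is (a−1)/(a+b−2) = 30/37 ≈ 0.8108.

θ̂_MAP = 0.8108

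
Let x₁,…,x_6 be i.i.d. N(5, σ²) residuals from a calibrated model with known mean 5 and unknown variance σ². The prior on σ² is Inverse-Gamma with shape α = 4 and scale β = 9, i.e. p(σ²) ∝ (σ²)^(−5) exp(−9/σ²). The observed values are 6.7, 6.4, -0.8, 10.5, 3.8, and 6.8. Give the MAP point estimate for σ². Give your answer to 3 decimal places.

Sum of squared deviations about the known mean: SS = (6.7−5)² + (6.4−5)² + (-0.8−5)² + (10.5−5)² + (3.8−5)² + (6.8−5)² = 73.42.
The Normal likelihood contributes (σ²)^(−n/2) exp(−SS/(2σ²)), so the posterior is Inverse-Gamma(α + n/2, β + SS/2) = Inverse-Gamma(7, 45.71).
The mode of Inverse-Gamma(a, b) is b/(a+1) = 45.71/8 ≈ 5.714.

σ̂²_MAP = 5.714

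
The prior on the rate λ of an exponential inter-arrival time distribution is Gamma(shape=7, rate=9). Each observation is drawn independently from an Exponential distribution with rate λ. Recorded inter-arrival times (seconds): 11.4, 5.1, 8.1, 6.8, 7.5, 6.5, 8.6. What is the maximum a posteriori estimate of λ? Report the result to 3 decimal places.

The Exponential(rate=λ) likelihood is ∝ λ^n e^(−λΣtᵢ). Here n = 7 and Σtᵢ = 11.4 + 5.1 + 8.1 + 6.8 + 7.5 + 6.5 + 8.6 = 54.
Posterior ∝ λ^6e^(−9λ) · λ^7e^(−54λ) = λ^13e^(−63λ), i.e. Gamma(14, 63).
Mode = (a−1)/b = 13/63 ≈ 0.206.

λ̂_MAP = 0.206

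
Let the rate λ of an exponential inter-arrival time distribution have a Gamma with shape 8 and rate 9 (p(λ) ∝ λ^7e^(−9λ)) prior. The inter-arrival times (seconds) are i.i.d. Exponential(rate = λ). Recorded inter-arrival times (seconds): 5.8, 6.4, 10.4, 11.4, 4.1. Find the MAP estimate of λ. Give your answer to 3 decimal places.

The Exponential(rate=λ) likelihood is ∝ λ^n e^(−λΣtᵢ). Here n = 5 and Σtᵢ = 5.8 + 6.4 + 10.4 + 11.4 + 4.1 = 38.1.
Posterior ∝ λ^7e^(−9λ) · λ^5e^(−38.1λ) = λ^12e^(−47.1λ), i.e. Gamma(13, 47.1).
Mode = (a−1)/b = 12/47.1 ≈ 0.255.

λ̂_MAP = 0.255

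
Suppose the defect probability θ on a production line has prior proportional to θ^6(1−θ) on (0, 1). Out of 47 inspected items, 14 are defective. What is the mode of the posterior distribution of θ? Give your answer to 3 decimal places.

θ̂_MAP = 0.370

The prior density ∝ θ^6(1−θ)^1 is the kernel of Beta(7, 2).
Data: 14 successes in 47 trials. The binomial likelihood contributes θ^14(1−θ)^33, so the posterior is Beta(7+14, 2+33) = Beta(21, 35).
For Beta(a, b) with a, b > 1 the mode is (a−1)/(a+b−2) = 20/54 ≈ 0.370.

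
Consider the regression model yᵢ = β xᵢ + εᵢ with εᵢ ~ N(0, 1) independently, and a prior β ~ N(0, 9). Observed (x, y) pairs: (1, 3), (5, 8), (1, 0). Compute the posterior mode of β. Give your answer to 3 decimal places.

log p(β | y) = −Σ(yᵢ − βxᵢ)²/(2·1) − β²/(2·9) + const.
Setting the derivative to zero: Σxᵢ(yᵢ − βxᵢ)/1 − β/9 = 0, so β = Σxᵢyᵢ / (Σxᵢ² + σ²/τ²).
Σxᵢyᵢ = 1·3 + 5·8 + 1·0 = 43; Σxᵢ² = 27; σ²/τ² = 1/9.
β̂_MAP = 43 / (27 + 1/9) = 43/(244/9) = 387/244 ≈ 1.586.

β̂_MAP = 1.586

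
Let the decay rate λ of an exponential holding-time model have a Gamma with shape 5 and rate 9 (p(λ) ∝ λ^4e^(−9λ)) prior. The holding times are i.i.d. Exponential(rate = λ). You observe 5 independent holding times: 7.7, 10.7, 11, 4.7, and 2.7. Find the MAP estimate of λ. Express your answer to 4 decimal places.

λ̂_MAP = 0.1965

The Exponential(rate=λ) likelihood is ∝ λ^n e^(−λΣtᵢ). Here n = 5 and Σtᵢ = 7.7 + 10.7 + 11 + 4.7 + 2.7 = 36.8.
Posterior ∝ λ^4e^(−9λ) · λ^5e^(−36.8λ) = λ^9e^(−45.8λ), i.e. Gamma(10, 45.8).
Mode = (a−1)/b = 9/45.8 ≈ 0.1965.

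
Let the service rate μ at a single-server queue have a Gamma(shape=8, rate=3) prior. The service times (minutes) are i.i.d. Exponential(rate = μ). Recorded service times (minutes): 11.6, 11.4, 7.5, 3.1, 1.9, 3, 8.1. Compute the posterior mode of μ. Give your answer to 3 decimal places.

The Exponential(rate=μ) likelihood is ∝ μ^n e^(−μΣtᵢ). Here n = 7 and Σtᵢ = 11.6 + 11.4 + 7.5 + 3.1 + 1.9 + 3 + 8.1 = 46.6.
Posterior ∝ μ^7e^(−3μ) · μ^7e^(−46.6μ) = μ^14e^(−49.6μ), i.e. Gamma(15, 49.6).
Mode = (a−1)/b = 14/49.6 ≈ 0.282.

μ̂_MAP = 0.282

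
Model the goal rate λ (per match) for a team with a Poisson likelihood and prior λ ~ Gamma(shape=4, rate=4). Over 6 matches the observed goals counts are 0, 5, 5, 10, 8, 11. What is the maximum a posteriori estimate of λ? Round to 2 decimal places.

Σxᵢ = 0+5+5+10+8+11 = 39, with n = 6.
Posterior ∝ λ^3e^(−4λ) · λ^39e^(−6λ) = λ^42e^(−10λ), i.e. Gamma(shape=43, rate=10).
The mode of a Gamma(a, b) with a ≥ 1 (shape–rate) is (a−1)/b = 42/10 ≈ 4.20.

λ̂_MAP = 4.20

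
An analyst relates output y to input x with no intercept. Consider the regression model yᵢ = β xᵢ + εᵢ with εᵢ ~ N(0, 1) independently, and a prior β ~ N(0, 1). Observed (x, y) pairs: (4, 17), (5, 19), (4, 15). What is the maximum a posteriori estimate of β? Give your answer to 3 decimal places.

β̂_MAP = 3.845

log p(β | y) = −Σ(yᵢ − βxᵢ)²/(2·1) − β²/(2·1) + const.
Setting the derivative to zero: Σxᵢ(yᵢ − βxᵢ)/1 − β/1 = 0, so β = Σxᵢyᵢ / (Σxᵢ² + σ²/τ²).
Σxᵢyᵢ = 4·17 + 5·19 + 4·15 = 223; Σxᵢ² = 57; σ²/τ² = 1.
β̂_MAP = 223 / (57 + 1) = 223/58 ≈ 3.845.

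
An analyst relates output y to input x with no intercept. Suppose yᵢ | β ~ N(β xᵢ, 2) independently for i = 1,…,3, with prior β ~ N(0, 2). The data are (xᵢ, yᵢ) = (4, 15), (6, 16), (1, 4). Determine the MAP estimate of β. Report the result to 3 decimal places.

β̂_MAP = 2.963

log p(β | y) = −Σ(yᵢ − βxᵢ)²/(2·2) − β²/(2·2) + const.
Setting the derivative to zero: Σxᵢ(yᵢ − βxᵢ)/2 − β/2 = 0, so β = Σxᵢyᵢ / (Σxᵢ² + σ²/τ²).
Σxᵢyᵢ = 4·15 + 6·16 + 1·4 = 160; Σxᵢ² = 53; σ²/τ² = 1.
β̂_MAP = 160 / (53 + 1) = 160/54 ≈ 2.963.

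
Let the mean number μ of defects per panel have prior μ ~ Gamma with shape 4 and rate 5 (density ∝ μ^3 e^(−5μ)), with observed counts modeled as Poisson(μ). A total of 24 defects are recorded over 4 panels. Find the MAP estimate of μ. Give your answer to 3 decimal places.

μ̂_MAP = 3.000

Σxᵢ = 24, n = 4.
Posterior ∝ μ^3e^(−5μ) · μ^24e^(−4μ) = μ^27e^(−9μ), i.e. Gamma(shape=28, rate=9).
The mode of a Gamma(a, b) with a ≥ 1 (shape–rate) is (a−1)/b = 27/9 ≈ 3.000.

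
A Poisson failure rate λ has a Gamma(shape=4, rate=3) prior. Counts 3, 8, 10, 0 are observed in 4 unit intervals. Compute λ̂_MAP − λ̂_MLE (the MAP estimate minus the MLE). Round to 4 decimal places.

Σxᵢ = 21. Posterior is Gamma(25, 7); MAP = (25−1)/7 = 24/7 ≈ 3.42857.
MLE = x̄ = 21/4 ≈ 5.25000.
Difference = 24/7 − 21/4 = -51/28 ≈ -1.8214.

MAP − MLE = -1.8214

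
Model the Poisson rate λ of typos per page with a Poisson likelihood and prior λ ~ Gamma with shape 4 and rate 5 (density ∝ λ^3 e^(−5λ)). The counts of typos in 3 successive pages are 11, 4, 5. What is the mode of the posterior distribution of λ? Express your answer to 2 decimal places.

λ̂_MAP = 2.88

Σxᵢ = 11+4+5 = 20, with n = 3.
Posterior ∝ λ^3e^(−5λ) · λ^20e^(−3λ) = λ^23e^(−8λ), i.e. Gamma(shape=24, rate=8).
The mode of a Gamma(a, b) with a ≥ 1 (shape–rate) is (a−1)/b = 23/8 ≈ 2.88.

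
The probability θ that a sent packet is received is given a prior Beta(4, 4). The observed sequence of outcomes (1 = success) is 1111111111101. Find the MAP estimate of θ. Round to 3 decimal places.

θ̂_MAP = 0.789

Prior: Beta(4, 4).
Data: 12 successes in 13 trials (from the sequence). The binomial likelihood contributes θ^12(1−θ)^1, so the posterior is Beta(4+12, 4+1) = Beta(16, 5).
For Beta(a, b) with a, b > 1 the mode is (a−1)/(a+b−2) = 15/19 ≈ 0.789.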